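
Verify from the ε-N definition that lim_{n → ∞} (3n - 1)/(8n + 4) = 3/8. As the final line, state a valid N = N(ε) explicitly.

Fix ε > 0. For n ≥ 1, |(3n - 1)/(8n + 4) − (3/8)| = |-20|/(8(8n + 4)) = 20/(8(8n + 4)).
Since 8n + 4 ≥ 8n for n ≥ 1, this is ≤ 20/(8·8n) = (5/16)/n.
So |(3n - 1)/(8n + 4) − (3/8)| < ε whenever n > (5/16)/ε.
Take N = (5/16)/ε. If n > N then |(3n - 1)/(8n + 4) − (3/8)| ≤ (5/16)/n < ε.

N = (5/16)/ε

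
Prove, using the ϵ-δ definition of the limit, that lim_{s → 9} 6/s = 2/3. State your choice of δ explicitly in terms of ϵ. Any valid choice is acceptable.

δ = min(9/2, (27/4)ϵ)

Fix ϵ > 0. We seek δ > 0 such that 0 < |s − 9| < δ implies |6/s − (2/3)| < ϵ.
|6/s − (2/3)| = 6·|9 − s|/(9·|s|) = 6|s − 9|/(9|s|).
Require δ ≤ 9/2 so that |s| > 9 − 9/2 = 9/2, hence 9|s| > 81/2.
Then |6/s − (2/3)| < 6|s − 9|/(81/2), which is < ϵ when |s − 9| < (27/4)ϵ.
Take δ = min(9/2, (27/4)ϵ). Then 0 < |s − 9| < δ gives both |s − 9| < 9/2 and |s − 9| < (27/4)ϵ, so |6/s − (2/3)| < ϵ.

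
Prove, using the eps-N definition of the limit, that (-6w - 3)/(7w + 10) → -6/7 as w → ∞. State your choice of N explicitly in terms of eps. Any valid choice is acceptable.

Suppose eps > 0. We seek N > 0 such that w > N implies |(-6w - 3)/(7w + 10) + 6/7| < eps.
(-6w - 3)/(7w + 10) + 6/7 = (7(-6w - 3) − (-6)(7w + 10)) / (7(7w + 10)) = 39/(7(7w + 10)).
For w > 0 we have 7w + 10 > 7w, so |(-6w - 3)/(7w + 10) + 6/7| = 39/(7(7w + 10)) < 39/(7·7w) = (39/49)/w.
Thus |(-6w - 3)/(7w + 10) + 6/7| < eps whenever w > (39/49)/eps.
Take N = (39/49)/eps. If w > N then |(-6w - 3)/(7w + 10) + 6/7| < (39/49)/w < eps.

N = (39/49)/eps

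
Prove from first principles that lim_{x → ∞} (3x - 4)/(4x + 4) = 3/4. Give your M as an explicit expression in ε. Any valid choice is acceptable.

M = (7/4)/ε

Let ε > 0 be given. We seek M > 0 such that x > M implies |(3x - 4)/(4x + 4) − (3/4)| < ε.
(3x - 4)/(4x + 4) − (3/4) = (4(3x - 4) − 3(4x + 4)) / (4(4x + 4)) = -28/(4(4x + 4)).
For x > 0 we have 4x + 4 > 4x, so |(3x - 4)/(4x + 4) − (3/4)| = 28/(4(4x + 4)) < 28/(4·4x) = (7/4)/x.
Thus |(3x - 4)/(4x + 4) − (3/4)| < ε whenever x > (7/4)/ε.
Take M = (7/4)/ε. If x > M then |(3x - 4)/(4x + 4) − (3/4)| < (7/4)/x < ε.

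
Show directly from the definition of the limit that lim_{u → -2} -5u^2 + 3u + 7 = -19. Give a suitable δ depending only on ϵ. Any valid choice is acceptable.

Suppose ϵ > 0. We want δ > 0 such that 0 < |u + 2| < δ implies |(-5u^2 + 3u + 7) + 19| < ϵ.
(-5u^2 + 3u + 7) + 19 = -5u^2 + 3u + 26 = (u + 2)(-5u + 13).
So |(-5u^2 + 3u + 7) + 19| = |u + 2|·|-5u + 13|.
Assume first that |u + 2| < 1, so |u| < 3. Then |-5u + 13| ≤ 5·3 + 13 = 28.
Hence |(-5u^2 + 3u + 7) + 19| ≤ 28|u + 2| < ϵ provided |u + 2| < ϵ/28.
Take δ = min(1, ϵ/28). Then 0 < |u + 2| < δ gives both |u + 2| < 1 and |u + 2| < ϵ/28, so |(-5u^2 + 3u + 7) + 19| < ϵ.

δ = min(1, ϵ/28)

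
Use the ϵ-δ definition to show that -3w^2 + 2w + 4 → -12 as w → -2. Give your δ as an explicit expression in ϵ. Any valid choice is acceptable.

δ = min(1, ϵ/17)

Fix ϵ > 0. We want δ > 0 such that 0 < |w + 2| < δ implies |(-3w^2 + 2w + 4) + 12| < ϵ.
(-3w^2 + 2w + 4) + 12 = -3w^2 + 2w + 16 = (w + 2)(-3w + 8).
So |(-3w^2 + 2w + 4) + 12| = |w + 2|·|-3w + 8|.
Assume first that |w + 2| < 1, so |w| < 3. Then |-3w + 8| ≤ 3·3 + 8 = 17.
Hence |(-3w^2 + 2w + 4) + 12| ≤ 17|w + 2| < ϵ provided |w + 2| < ϵ/17.
Choosing δ = min(1, ϵ/17) ensures both conditions, hence |(-3w^2 + 2w + 4) + 12| < ϵ.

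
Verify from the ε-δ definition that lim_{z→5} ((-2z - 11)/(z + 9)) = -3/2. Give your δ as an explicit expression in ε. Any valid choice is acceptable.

Fix ε > 0. We want δ > 0 with 0 < |z − 5| < δ ⇒ |(-2z - 11)/(z + 9) + 3/2| < ε.
Combining over a common denominator, (-2z - 11)/(z + 9) + 3/2 = [(-2z - 11)·14 − (-21)·(z + 9)] / [14·(z + 9)] = -7(z − 5) / (14(z + 9)).
So |(-2z - 11)/(z + 9) + 3/2| = 7|z − 5| / (14·|z + 9|).
Require δ ≤ 7, so |z + 9| ≥ |14| − |z − 5| > 14 − 7 = 7.
Hence |(-2z - 11)/(z + 9) + 3/2| < 7|z − 5|/(14·7) = (1/14)|z − 5|, which is < ε once |z − 5| < 14ε.
Take δ = min(7, 14ε). Then 0 < |z − 5| < δ forces both bounds, so |(-2z - 11)/(z + 9) + 3/2| < ε.

δ = min(7, 14ε)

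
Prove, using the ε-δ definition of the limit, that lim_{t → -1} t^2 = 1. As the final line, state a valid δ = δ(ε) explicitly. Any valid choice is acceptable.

Let ε > 0. We seek δ > 0 with 0 < |t + 1| < δ ⇒ |t^2 − 1| < ε.
Factor: t^2 − 1 = (t + 1)(t - 1), so |t^2 − 1| = |t + 1|·|t - 1|.
Impose δ ≤ 1 so that |t| < 2; then |t - 1| ≤ 3.
Hence |t^2 − 1| ≤ 3|t + 1|, which is < ε once |t + 1| < ε/3.
Take δ = min(1, ε/3). If 0 < |t + 1| < δ then both bounds hold and |t^2 − 1| ≤ 3|t + 1| < 3·(ε/3) = ε.

δ = min(1, ε/3)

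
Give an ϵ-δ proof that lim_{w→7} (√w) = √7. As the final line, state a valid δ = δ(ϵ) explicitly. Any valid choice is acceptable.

Let ϵ > 0 be given. We want δ > 0 such that 0 < |w − 7| < δ implies |√w − √7| < ϵ.
Multiplying by the conjugate, |√w − √7| = |w − 7|/(√w + √7).
Restrict δ ≤ 7 so that |w − 7| < 7 forces w > 0, and then √w + √7 > √7.
Hence |√w − √7| < |w − 7|/√7, which is < ϵ once |w − 7| < √7·ϵ.
Take δ = min(7, √7·ϵ). If 0 < |w − 7| < δ then w > 0 and |√w − √7| < |w − 7|/√7 < ϵ.

δ = min(7, √7·ϵ)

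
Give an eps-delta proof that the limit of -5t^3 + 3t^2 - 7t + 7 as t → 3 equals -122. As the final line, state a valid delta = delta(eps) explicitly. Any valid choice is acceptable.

delta = min(1, eps/171)

Let eps > 0. We want delta > 0 such that 0 < |t − 3| < delta implies |(-5t^3 + 3t^2 - 7t + 7) + 122| < eps.
(-5t^3 + 3t^2 - 7t + 7) + 122 = -5t^3 + 3t^2 - 7t + 129 = (t − 3)(-5t^2 - 12t - 43).
So |(-5t^3 + 3t^2 - 7t + 7) + 122| = |t − 3|·|-5t^2 - 12t - 43|.
Require delta ≤ 1. Then |t − 3| < 1 gives |t| < 4, and by the triangle inequality |-5t^2 - 12t - 43| ≤ 5·4^2 + 12·4 + 43 = 171.
Hence |(-5t^3 + 3t^2 - 7t + 7) + 122| ≤ 171|t − 3| < eps provided |t − 3| < eps/171.
Choosing delta = min(1, eps/171) ensures both conditions, hence |(-5t^3 + 3t^2 - 7t + 7) + 122| < eps.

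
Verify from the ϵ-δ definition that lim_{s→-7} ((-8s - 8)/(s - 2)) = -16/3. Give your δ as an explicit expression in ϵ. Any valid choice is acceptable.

Suppose ϵ > 0. We want δ > 0 with 0 < |s + 7| < δ ⇒ |(-8s - 8)/(s - 2) + 16/3| < ϵ.
Combining over a common denominator, (-8s - 8)/(s - 2) + 16/3 = [(-8s - 8)·(-9) − 48·(s - 2)] / [(-9)·(s - 2)] = 24(s + 7) / ((-9)(s - 2)).
So |(-8s - 8)/(s - 2) + 16/3| = 24|s + 7| / (9·|s − 2|).
Require δ ≤ 9/2, so |s − 2| ≥ |-9| − |s + 7| > 9 − 9/2 = 9/2.
Hence |(-8s - 8)/(s - 2) + 16/3| < 24|s + 7|/(9·(9/2)) = (16/27)|s + 7|, which is < ϵ once |s + 7| < (27/16)ϵ.
Take δ = min(9/2, (27/16)ϵ). Then 0 < |s + 7| < δ forces both bounds, so |(-8s - 8)/(s - 2) + 16/3| < ϵ.

δ = min(9/2, (27/16)ϵ)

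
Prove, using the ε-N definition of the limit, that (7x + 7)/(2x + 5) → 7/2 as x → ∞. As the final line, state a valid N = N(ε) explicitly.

Let ε > 0 be given. We seek N > 0 such that x > N implies |(7x + 7)/(2x + 5) − (7/2)| < ε.
(7x + 7)/(2x + 5) − (7/2) = (2(7x + 7) − 7(2x + 5)) / (2(2x + 5)) = -21/(2(2x + 5)).
For x > 0 we have 2x + 5 > 2x, so |(7x + 7)/(2x + 5) − (7/2)| = 21/(2(2x + 5)) < 21/(2·2x) = (21/4)/x.
Thus |(7x + 7)/(2x + 5) − (7/2)| < ε whenever x > (21/4)/ε.
Take N = (21/4)/ε. If x > N then |(7x + 7)/(2x + 5) − (7/2)| < (21/4)/x < ε.

N = (21/4)/ε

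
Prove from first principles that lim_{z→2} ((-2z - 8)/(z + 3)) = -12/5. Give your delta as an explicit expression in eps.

delta = min(5/2, (25/4)eps)

Suppose eps > 0. We want delta > 0 with 0 < |z − 2| < delta ⇒ |(-2z - 8)/(z + 3) + 12/5| < eps.
Combining over a common denominator, (-2z - 8)/(z + 3) + 12/5 = [(-2z - 8)·5 − (-12)·(z + 3)] / [5·(z + 3)] = 2(z − 2) / (5(z + 3)).
So |(-2z - 8)/(z + 3) + 12/5| = 2|z − 2| / (5·|z + 3|).
Require delta ≤ 5/2, so |z + 3| ≥ |5| − |z − 2| > 5 − 5/2 = 5/2.
Hence |(-2z - 8)/(z + 3) + 12/5| < 2|z − 2|/(5·(5/2)) = (4/25)|z − 2|, which is < eps once |z − 2| < (25/4)eps.
Take delta = min(5/2, (25/4)eps). Then 0 < |z − 2| < delta forces both bounds, so |(-2z - 8)/(z + 3) + 12/5| < eps.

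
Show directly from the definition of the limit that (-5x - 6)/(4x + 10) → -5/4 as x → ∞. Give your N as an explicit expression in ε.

N = (13/8)/ε

Let ε > 0 be given. We seek N > 0 such that x > N implies |(-5x - 6)/(4x + 10) + 5/4| < ε.
(-5x - 6)/(4x + 10) + 5/4 = (4(-5x - 6) − (-5)(4x + 10)) / (4(4x + 10)) = 26/(4(4x + 10)).
For x > 0 we have 4x + 10 > 4x, so |(-5x - 6)/(4x + 10) + 5/4| = 26/(4(4x + 10)) < 26/(4·4x) = (13/8)/x.
Thus |(-5x - 6)/(4x + 10) + 5/4| < ε whenever x > (13/8)/ε.
Take N = (13/8)/ε. If x > N then |(-5x - 6)/(4x + 10) + 5/4| < (13/8)/x < ε.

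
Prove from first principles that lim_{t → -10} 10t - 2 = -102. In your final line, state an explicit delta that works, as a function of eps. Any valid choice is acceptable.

delta = eps/10

Let eps > 0. We need delta > 0 so that 0 < |t + 10| < delta implies |(10t - 2) + 102| < eps.
Since (10t - 2) + 102 = 10(t + 10), we have |(10t - 2) + 102| = 10|t + 10|.
Thus it suffices that |t + 10| < eps/10.
Take delta = eps/10. If 0 < |t + 10| < delta then |(10t - 2) + 102| = 10|t + 10| < 10·(eps/10) = eps.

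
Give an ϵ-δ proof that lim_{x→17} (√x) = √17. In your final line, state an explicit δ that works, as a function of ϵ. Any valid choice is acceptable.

δ = min(17, √17·ϵ)

Let ϵ > 0. We want δ > 0 such that 0 < |x − 17| < δ implies |√x − √17| < ϵ.
Rationalise: √x − √17 = (x − 17)/(√x + √17), so |√x − √17| = |x − 17|/(√x + √17).
Restrict δ ≤ 17 so that |x − 17| < 17 forces x > 0, and then √x + √17 > √17.
Hence |√x − √17| < |x − 17|/√17, which is < ϵ once |x − 17| < √17·ϵ.
Take δ = min(17, √17·ϵ). If 0 < |x − 17| < δ then x > 0 and |√x − √17| < |x − 17|/√17 < ϵ.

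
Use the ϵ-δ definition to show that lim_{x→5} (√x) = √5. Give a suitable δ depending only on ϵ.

δ = min(5, √5·ϵ)

Let ϵ > 0 be given. We want δ > 0 such that 0 < |x − 5| < δ implies |√x − √5| < ϵ.
Rationalise: √x − √5 = (x − 5)/(√x + √5), so |√x − √5| = |x − 5|/(√x + √5).
Restrict δ ≤ 5 so that |x − 5| < 5 forces x > 0, and then √x + √5 > √5.
Hence |√x − √5| < |x − 5|/√5, which is < ϵ once |x − 5| < √5·ϵ.
Take δ = min(5, √5·ϵ). If 0 < |x − 5| < δ then x > 0 and |√x − √5| < |x − 5|/√5 < ϵ.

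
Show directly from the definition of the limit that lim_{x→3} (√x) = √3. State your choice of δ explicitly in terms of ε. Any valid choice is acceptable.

Let ε > 0 be given. We want δ > 0 such that 0 < |x − 3| < δ implies |√x − √3| < ε.
Multiplying by the conjugate, |√x − √3| = |x − 3|/(√x + √3).
Restrict δ ≤ 3 so that |x − 3| < 3 forces x > 0, and then √x + √3 > √3.
Hence |√x − √3| < |x − 3|/√3, which is < ε once |x − 3| < √3·ε.
Take δ = min(3, √3·ε). If 0 < |x − 3| < δ then x > 0 and |√x − √3| < |x − 3|/√3 < ε.

δ = min(3, √3·ε)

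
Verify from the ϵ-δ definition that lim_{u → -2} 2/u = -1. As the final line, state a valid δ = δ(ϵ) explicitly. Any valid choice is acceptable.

δ = min(1, ϵ)

Let ϵ > 0. We seek δ > 0 such that 0 < |u + 2| < δ implies |2/u + 1| < ϵ.
|2/u + 1| = 2·|-2 − u|/(2·|u|) = 2|u + 2|/(2|u|).
Require δ ≤ 1 so that |u| > 2 − 1 = 1, hence 2|u| > 2.
Then |2/u + 1| < 2|u + 2|/2, which is < ϵ when |u + 2| < ϵ.
Take δ = min(1, ϵ). Then 0 < |u + 2| < δ gives both |u + 2| < 1 and |u + 2| < ϵ, so |2/u + 1| < ϵ.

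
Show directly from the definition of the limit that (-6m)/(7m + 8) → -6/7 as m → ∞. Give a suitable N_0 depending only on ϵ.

N_0 = (48/49)/ϵ

Let ϵ > 0. For m ≥ 1, |(-6m)/(7m + 8) + 6/7| = |48|/(7(7m + 8)) = 48/(7(7m + 8)).
Since 7m + 8 ≥ 7m for m ≥ 1, this is ≤ 48/(7·7m) = (48/49)/m.
So |(-6m)/(7m + 8) + 6/7| < ϵ whenever m > (48/49)/ϵ.
Take N_0 = (48/49)/ϵ. If m > N_0 then |(-6m)/(7m + 8) + 6/7| ≤ (48/49)/m < ϵ.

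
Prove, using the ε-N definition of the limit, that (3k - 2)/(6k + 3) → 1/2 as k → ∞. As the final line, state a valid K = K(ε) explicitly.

K = (7/12)/ε

Let ε > 0 be given. For k ≥ 1, |(3k - 2)/(6k + 3) − (1/2)| = |-21|/(6(6k + 3)) = 21/(6(6k + 3)).
Since 6k + 3 ≥ 6k for k ≥ 1, this is ≤ 21/(6·6k) = (7/12)/k.
So |(3k - 2)/(6k + 3) − (1/2)| < ε whenever k > (7/12)/ε.
Take K = (7/12)/ε. If k > K then |(3k - 2)/(6k + 3) − (1/2)| ≤ (7/12)/k < ε.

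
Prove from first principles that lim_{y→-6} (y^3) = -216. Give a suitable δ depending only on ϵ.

Let ϵ > 0 be given. We seek δ > 0 with 0 < |y + 6| < δ ⇒ |y^3 + 216| < ϵ.
Factor: y^3 + 216 = (y + 6)(y^2 - 6y + 36), so |y^3 + 216| = |y + 6|·|y^2 - 6y + 36|.
Impose δ ≤ 1 so that |y| < 7; then |y^2 - 6y + 36| ≤ 127.
Hence |y^3 + 216| ≤ 127|y + 6|, which is < ϵ once |y + 6| < ϵ/127.
Take δ = min(1, ϵ/127). If 0 < |y + 6| < δ then both bounds hold and |y^3 + 216| ≤ 127|y + 6| < 127·(ϵ/127) = ϵ.

δ = min(1, ϵ/127)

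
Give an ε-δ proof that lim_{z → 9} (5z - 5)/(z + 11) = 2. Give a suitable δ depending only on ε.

Let ε > 0. We want δ > 0 with 0 < |z − 9| < δ ⇒ |(5z - 5)/(z + 11) − 2| < ε.
Combining over a common denominator, (5z - 5)/(z + 11) − 2 = [(5z - 5)·20 − 40·(z + 11)] / [20·(z + 11)] = 60(z − 9) / (20(z + 11)).
So |(5z - 5)/(z + 11) − 2| = 60|z − 9| / (20·|z + 11|).
Restrict δ ≤ 10. Then |z − 9| < 10 gives |z + 11| = |(z − 9) + 20| ≥ 20 − 10 = 10.
Hence |(5z - 5)/(z + 11) − 2| < 60|z − 9|/(20·10) = (3/10)|z − 9|, which is < ε once |z − 9| < (10/3)ε.
Take δ = min(10, (10/3)ε). Then 0 < |z − 9| < δ forces both bounds, so |(5z - 5)/(z + 11) − 2| < ε.

δ = min(10, (10/3)ε)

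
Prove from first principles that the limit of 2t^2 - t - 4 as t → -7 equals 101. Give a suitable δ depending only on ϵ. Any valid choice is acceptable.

δ = min(1, ϵ/31)

Let ϵ > 0. We want δ > 0 such that 0 < |t + 7| < δ implies |(2t^2 - t - 4) − 101| < ϵ.
(2t^2 - t - 4) − 101 = 2t^2 - t - 105 = (t + 7)(2t - 15).
So |(2t^2 - t - 4) − 101| = |t + 7|·|2t - 15|.
Require δ ≤ 1. Then |t + 7| < 1 gives |t| < 8, and by the triangle inequality |2t - 15| ≤ 2·8 + 15 = 31.
Hence |(2t^2 - t - 4) − 101| ≤ 31|t + 7| < ϵ provided |t + 7| < ϵ/31.
Choosing δ = min(1, ϵ/31) ensures both conditions, hence |(2t^2 - t - 4) − 101| < ϵ.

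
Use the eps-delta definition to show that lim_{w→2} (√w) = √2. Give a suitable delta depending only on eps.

Fix eps > 0. We want delta > 0 such that 0 < |w − 2| < delta implies |√w − √2| < eps.
Rationalise: √w − √2 = (w − 2)/(√w + √2), so |√w − √2| = |w − 2|/(√w + √2).
Restrict delta ≤ 2 so that |w − 2| < 2 forces w > 0, and then √w + √2 > √2.
Hence |√w − √2| < |w − 2|/√2, which is < eps once |w − 2| < √2·eps.
Take delta = min(2, √2·eps). If 0 < |w − 2| < delta then w > 0 and |√w − √2| < |w − 2|/√2 < eps.

delta = min(2, √2·eps)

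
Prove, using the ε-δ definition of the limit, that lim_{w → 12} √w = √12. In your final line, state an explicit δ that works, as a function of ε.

δ = min(12, √12·ε)

Let ε > 0 be given. We want δ > 0 such that 0 < |w − 12| < δ implies |√w − √12| < ε.
Rationalise: √w − √12 = (w − 12)/(√w + √12), so |√w − √12| = |w − 12|/(√w + √12).
Restrict δ ≤ 12 so that |w − 12| < 12 forces w > 0, and then √w + √12 > √12.
Hence |√w − √12| < |w − 12|/√12, which is < ε once |w − 12| < √12·ε.
Take δ = min(12, √12·ε). If 0 < |w − 12| < δ then w > 0 and |√w − √12| < |w − 12|/√12 < ε.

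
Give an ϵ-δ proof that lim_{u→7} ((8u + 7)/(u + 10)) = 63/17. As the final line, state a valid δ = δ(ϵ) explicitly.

Suppose ϵ > 0. We want δ > 0 with 0 < |u − 7| < δ ⇒ |(8u + 7)/(u + 10) − (63/17)| < ϵ.
Combining over a common denominator, (8u + 7)/(u + 10) − (63/17) = [(8u + 7)·17 − 63·(u + 10)] / [17·(u + 10)] = 73(u − 7) / (17(u + 10)).
So |(8u + 7)/(u + 10) − (63/17)| = 73|u − 7| / (17·|u + 10|).
Restrict δ ≤ 17/2. Then |u − 7| < 17/2 gives |u + 10| = |(u − 7) + 17| ≥ 17 − 17/2 = 17/2.
Hence |(8u + 7)/(u + 10) − (63/17)| < 73|u − 7|/(17·(17/2)) = (146/289)|u − 7|, which is < ϵ once |u − 7| < (289/146)ϵ.
Take δ = min(17/2, (289/146)ϵ). Then 0 < |u − 7| < δ forces both bounds, so |(8u + 7)/(u + 10) − (63/17)| < ϵ.

δ = min(17/2, (289/146)ϵ)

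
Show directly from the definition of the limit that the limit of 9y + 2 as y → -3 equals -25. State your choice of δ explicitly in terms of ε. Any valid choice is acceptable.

Suppose ε > 0. We need δ > 0 so that 0 < |y + 3| < δ implies |(9y + 2) + 25| < ε.
|(9y + 2) + 25| = |9y + 27| = 9|y + 3|.
So 9|y + 3| < ε exactly when |y + 3| < ε/9.
Choosing δ = ε/9 gives |(9y + 2) + 25| = 9|y + 3| < ε whenever |y + 3| < δ.

δ = ε/9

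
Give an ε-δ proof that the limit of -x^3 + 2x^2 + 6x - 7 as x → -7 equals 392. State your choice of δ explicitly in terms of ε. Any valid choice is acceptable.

Fix ε > 0. We want δ > 0 such that 0 < |x + 7| < δ implies |(-x^3 + 2x^2 + 6x - 7) − 392| < ε.
(-x^3 + 2x^2 + 6x - 7) − 392 = -x^3 + 2x^2 + 6x - 399 = (x + 7)(-x^2 + 9x - 57).
So |(-x^3 + 2x^2 + 6x - 7) − 392| = |x + 7|·|-x^2 + 9x - 57|.
Assume first that |x + 7| < 1, so |x| < 8. Then |-x^2 + 9x - 57| ≤ 8^2 + 9·8 + 57 = 193.
Hence |(-x^3 + 2x^2 + 6x - 7) − 392| ≤ 193|x + 7| < ε provided |x + 7| < ε/193.
Choosing δ = min(1, ε/193) ensures both conditions, hence |(-x^3 + 2x^2 + 6x - 7) − 392| < ε.

δ = min(1, ε/193)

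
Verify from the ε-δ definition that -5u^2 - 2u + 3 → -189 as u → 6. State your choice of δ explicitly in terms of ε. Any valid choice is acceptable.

δ = min(2, ε/72)

Let ε > 0. We want δ > 0 such that 0 < |u − 6| < δ implies |(-5u^2 - 2u + 3) + 189| < ε.
(-5u^2 - 2u + 3) + 189 = -5u^2 - 2u + 192 = (u − 6)(-5u - 32).
So |(-5u^2 - 2u + 3) + 189| = |u − 6|·|-5u - 32|.
Assume first that |u − 6| < 2, so |u| < 8. Then |-5u - 32| ≤ 5·8 + 32 = 72.
Hence |(-5u^2 - 2u + 3) + 189| ≤ 72|u − 6| < ε provided |u − 6| < ε/72.
Choosing δ = min(2, ε/72) ensures both conditions, hence |(-5u^2 - 2u + 3) + 189| < ε.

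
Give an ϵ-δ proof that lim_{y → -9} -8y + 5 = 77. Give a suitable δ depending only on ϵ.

δ = ϵ/8

Let ϵ > 0. We need δ > 0 so that 0 < |y + 9| < δ implies |(-8y + 5) − 77| < ϵ.
Since (-8y + 5) − 77 = -8(y + 9), we have |(-8y + 5) − 77| = 8|y + 9|.
So 8|y + 9| < ϵ exactly when |y + 9| < ϵ/8.
Choosing δ = ϵ/8 gives |(-8y + 5) − 77| = 8|y + 9| < ϵ whenever |y + 9| < δ.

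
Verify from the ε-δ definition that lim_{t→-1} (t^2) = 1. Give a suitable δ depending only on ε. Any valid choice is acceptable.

δ = min(1, ε/3)

Suppose ε > 0. We seek δ > 0 with 0 < |t + 1| < δ ⇒ |t^2 − 1| < ε.
Factor: t^2 − 1 = (t + 1)(t - 1), so |t^2 − 1| = |t + 1|·|t - 1|.
Restrict δ ≤ 1. Then |t + 1| < 1 gives |t| < 2, so by the triangle inequality |t - 1| ≤ 2 + 1 = 3.
Hence |t^2 − 1| ≤ 3|t + 1|, which is < ε once |t + 1| < ε/3.
Take δ = min(1, ε/3). If 0 < |t + 1| < δ then both bounds hold and |t^2 − 1| ≤ 3|t + 1| < 3·(ε/3) = ε.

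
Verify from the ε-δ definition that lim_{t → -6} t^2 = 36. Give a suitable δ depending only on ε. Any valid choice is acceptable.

δ = min(1, ε/13)

Let ε > 0 be given. We seek δ > 0 with 0 < |t + 6| < δ ⇒ |t^2 − 36| < ε.
Factor: t^2 − 36 = (t + 6)(t - 6), so |t^2 − 36| = |t + 6|·|t - 6|.
Restrict δ ≤ 1. Then |t + 6| < 1 gives |t| < 7, so by the triangle inequality |t - 6| ≤ 7 + 6 = 13.
Hence |t^2 − 36| ≤ 13|t + 6|, which is < ε once |t + 6| < ε/13.
Take δ = min(1, ε/13). If 0 < |t + 6| < δ then both bounds hold and |t^2 − 36| ≤ 13|t + 6| < 13·(ε/13) = ε.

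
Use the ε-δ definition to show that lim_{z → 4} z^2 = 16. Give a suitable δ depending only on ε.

δ = min(2, ε/10)

Let ε > 0 be given. We seek δ > 0 with 0 < |z − 4| < δ ⇒ |z^2 − 16| < ε.
Factor: z^2 − 16 = (z − 4)(z + 4), so |z^2 − 16| = |z − 4|·|z + 4|.
Impose δ ≤ 2 so that |z| < 6; then |z + 4| ≤ 10.
Hence |z^2 − 16| ≤ 10|z − 4|, which is < ε once |z − 4| < ε/10.
Take δ = min(2, ε/10). If 0 < |z − 4| < δ then both bounds hold and |z^2 − 16| ≤ 10|z − 4| < 10·(ε/10) = ε.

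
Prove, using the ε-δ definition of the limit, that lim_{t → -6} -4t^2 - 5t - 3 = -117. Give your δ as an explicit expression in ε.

δ = min(1, ε/47)

Let ε > 0 be given. We want δ > 0 such that 0 < |t + 6| < δ implies |(-4t^2 - 5t - 3) + 117| < ε.
(-4t^2 - 5t - 3) + 117 = -4t^2 - 5t + 114 = (t + 6)(-4t + 19).
So |(-4t^2 - 5t - 3) + 117| = |t + 6|·|-4t + 19|.
Assume first that |t + 6| < 1, so |t| < 7. Then |-4t + 19| ≤ 4·7 + 19 = 47.
Hence |(-4t^2 - 5t - 3) + 117| ≤ 47|t + 6| < ε provided |t + 6| < ε/47.
Choosing δ = min(1, ε/47) ensures both conditions, hence |(-4t^2 - 5t - 3) + 117| < ε.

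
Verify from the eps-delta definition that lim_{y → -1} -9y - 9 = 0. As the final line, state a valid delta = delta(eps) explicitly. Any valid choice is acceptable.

Suppose eps > 0. We need delta > 0 so that 0 < |y + 1| < delta implies |(-9y - 9)| < eps.
Since (-9y - 9) = -9(y + 1), we have |(-9y - 9)| = 9|y + 1|.
So 9|y + 1| < eps exactly when |y + 1| < eps/9.
Choosing delta = eps/9 gives |(-9y - 9)| = 9|y + 1| < eps whenever |y + 1| < delta.

delta = eps/9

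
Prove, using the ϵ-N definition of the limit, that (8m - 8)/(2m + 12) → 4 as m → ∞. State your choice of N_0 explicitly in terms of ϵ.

Let ϵ > 0. For m ≥ 1, |(8m - 8)/(2m + 12) − 4| = |-112|/(2(2m + 12)) = 112/(2(2m + 12)).
Since 2m + 12 ≥ 2m for m ≥ 1, this is ≤ 112/(2·2m) = 28/m.
So |(8m - 8)/(2m + 12) − 4| < ϵ whenever m > 28/ϵ.
Take N_0 = 28/ϵ. If m > N_0 then |(8m - 8)/(2m + 12) − 4| ≤ 28/m < ϵ.

N_0 = 28/ϵ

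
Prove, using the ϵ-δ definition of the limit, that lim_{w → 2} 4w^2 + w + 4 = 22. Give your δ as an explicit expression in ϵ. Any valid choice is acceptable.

Let ϵ > 0. We want δ > 0 such that 0 < |w − 2| < δ implies |(4w^2 + w + 4) − 22| < ϵ.
(4w^2 + w + 4) − 22 = 4w^2 + w - 18 = (w − 2)(4w + 9).
So |(4w^2 + w + 4) − 22| = |w − 2|·|4w + 9|.
Require δ ≤ 1. Then |w − 2| < 1 gives |w| < 3, and by the triangle inequality |4w + 9| ≤ 4·3 + 9 = 21.
Hence |(4w^2 + w + 4) − 22| ≤ 21|w − 2| < ϵ provided |w − 2| < ϵ/21.
Take δ = min(1, ϵ/21). Then 0 < |w − 2| < δ gives both |w − 2| < 1 and |w − 2| < ϵ/21, so |(4w^2 + w + 4) − 22| < ϵ.

δ = min(1, ϵ/21)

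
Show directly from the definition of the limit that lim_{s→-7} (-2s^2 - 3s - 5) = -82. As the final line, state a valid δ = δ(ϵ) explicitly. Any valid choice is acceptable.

Let ϵ > 0 be given. We want δ > 0 such that 0 < |s + 7| < δ implies |(-2s^2 - 3s - 5) + 82| < ϵ.
(-2s^2 - 3s - 5) + 82 = -2s^2 - 3s + 77 = (s + 7)(-2s + 11).
So |(-2s^2 - 3s - 5) + 82| = |s + 7|·|-2s + 11|.
Require δ ≤ 2. Then |s + 7| < 2 gives |s| < 9, and by the triangle inequality |-2s + 11| ≤ 2·9 + 11 = 29.
Hence |(-2s^2 - 3s - 5) + 82| ≤ 29|s + 7| < ϵ provided |s + 7| < ϵ/29.
Choosing δ = min(2, ϵ/29) ensures both conditions, hence |(-2s^2 - 3s - 5) + 82| < ϵ.

δ = min(2, ϵ/29)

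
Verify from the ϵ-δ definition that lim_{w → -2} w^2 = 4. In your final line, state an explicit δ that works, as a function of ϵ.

δ = min(1, ϵ/5)

Suppose ϵ > 0. We seek δ > 0 with 0 < |w + 2| < δ ⇒ |w^2 − 4| < ϵ.
Factor: w^2 − 4 = (w + 2)(w - 2), so |w^2 − 4| = |w + 2|·|w - 2|.
Restrict δ ≤ 1. Then |w + 2| < 1 gives |w| < 3, so by the triangle inequality |w - 2| ≤ 3 + 2 = 5.
Hence |w^2 − 4| ≤ 5|w + 2|, which is < ϵ once |w + 2| < ϵ/5.
Take δ = min(1, ϵ/5). If 0 < |w + 2| < δ then both bounds hold and |w^2 − 4| ≤ 5|w + 2| < 5·(ϵ/5) = ϵ.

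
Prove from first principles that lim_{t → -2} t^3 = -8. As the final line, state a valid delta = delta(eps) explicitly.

delta = min(1, eps/19)

Fix eps > 0. We seek delta > 0 with 0 < |t + 2| < delta ⇒ |t^3 + 8| < eps.
Factor: t^3 + 8 = (t + 2)(t^2 - 2t + 4), so |t^3 + 8| = |t + 2|·|t^2 - 2t + 4|.
Impose delta ≤ 1 so that |t| < 3; then |t^2 - 2t + 4| ≤ 19.
Hence |t^3 + 8| ≤ 19|t + 2|, which is < eps once |t + 2| < eps/19.
Take delta = min(1, eps/19). If 0 < |t + 2| < delta then both bounds hold and |t^3 + 8| ≤ 19|t + 2| < 19·(eps/19) = eps.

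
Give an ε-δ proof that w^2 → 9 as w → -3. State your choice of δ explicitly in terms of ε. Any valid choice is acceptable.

δ = min(1, ε/7)

Suppose ε > 0. We seek δ > 0 with 0 < |w + 3| < δ ⇒ |w^2 − 9| < ε.
Factor: w^2 − 9 = (w + 3)(w - 3), so |w^2 − 9| = |w + 3|·|w - 3|.
Impose δ ≤ 1 so that |w| < 4; then |w - 3| ≤ 7.
Hence |w^2 − 9| ≤ 7|w + 3|, which is < ε once |w + 3| < ε/7.
Take δ = min(1, ε/7). If 0 < |w + 3| < δ then both bounds hold and |w^2 − 9| ≤ 7|w + 3| < 7·(ε/7) = ε.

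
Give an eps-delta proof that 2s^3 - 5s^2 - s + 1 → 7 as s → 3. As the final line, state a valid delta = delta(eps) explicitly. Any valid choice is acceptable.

delta = min(1, eps/38)

Suppose eps > 0. We want delta > 0 such that 0 < |s − 3| < delta implies |(2s^3 - 5s^2 - s + 1) − 7| < eps.
(2s^3 - 5s^2 - s + 1) − 7 = 2s^3 - 5s^2 - s - 6 = (s − 3)(2s^2 + s + 2).
So |(2s^3 - 5s^2 - s + 1) − 7| = |s − 3|·|2s^2 + s + 2|.
Require delta ≤ 1. Then |s − 3| < 1 gives |s| < 4, and by the triangle inequality |2s^2 + s + 2| ≤ 2·4^2 + 4 + 2 = 38.
Hence |(2s^3 - 5s^2 - s + 1) − 7| ≤ 38|s − 3| < eps provided |s − 3| < eps/38.
Take delta = min(1, eps/38). Then 0 < |s − 3| < delta gives both |s − 3| < 1 and |s − 3| < eps/38, so |(2s^3 - 5s^2 - s + 1) − 7| < eps.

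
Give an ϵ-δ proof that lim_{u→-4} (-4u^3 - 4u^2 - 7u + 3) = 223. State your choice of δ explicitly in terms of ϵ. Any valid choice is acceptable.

Fix ϵ > 0. We want δ > 0 such that 0 < |u + 4| < δ implies |(-4u^3 - 4u^2 - 7u + 3) − 223| < ϵ.
(-4u^3 - 4u^2 - 7u + 3) − 223 = -4u^3 - 4u^2 - 7u - 220 = (u + 4)(-4u^2 + 12u - 55).
So |(-4u^3 - 4u^2 - 7u + 3) − 223| = |u + 4|·|-4u^2 + 12u - 55|.
Require δ ≤ 1. Then |u + 4| < 1 gives |u| < 5, and by the triangle inequality |-4u^2 + 12u - 55| ≤ 4·5^2 + 12·5 + 55 = 215.
Hence |(-4u^3 - 4u^2 - 7u + 3) − 223| ≤ 215|u + 4| < ϵ provided |u + 4| < ϵ/215.
Take δ = min(1, ϵ/215). Then 0 < |u + 4| < δ gives both |u + 4| < 1 and |u + 4| < ϵ/215, so |(-4u^3 - 4u^2 - 7u + 3) − 223| < ϵ.

δ = min(1, ϵ/215)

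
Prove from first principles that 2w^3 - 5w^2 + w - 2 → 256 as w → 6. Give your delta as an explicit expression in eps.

Let eps > 0 be given. We want delta > 0 such that 0 < |w − 6| < delta implies |(2w^3 - 5w^2 + w - 2) − 256| < eps.
(2w^3 - 5w^2 + w - 2) − 256 = 2w^3 - 5w^2 + w - 258 = (w − 6)(2w^2 + 7w + 43).
So |(2w^3 - 5w^2 + w - 2) − 256| = |w − 6|·|2w^2 + 7w + 43|.
Require delta ≤ 1. Then |w − 6| < 1 gives |w| < 7, and by the triangle inequality |2w^2 + 7w + 43| ≤ 2·7^2 + 7·7 + 43 = 190.
Hence |(2w^3 - 5w^2 + w - 2) − 256| ≤ 190|w − 6| < eps provided |w − 6| < eps/190.
Take delta = min(1, eps/190). Then 0 < |w − 6| < delta gives both |w − 6| < 1 and |w − 6| < eps/190, so |(2w^3 - 5w^2 + w - 2) − 256| < eps.

delta = min(1, eps/190)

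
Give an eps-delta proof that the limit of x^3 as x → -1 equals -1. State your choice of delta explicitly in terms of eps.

delta = min(1, eps/7)

Suppose eps > 0. We seek delta > 0 with 0 < |x + 1| < delta ⇒ |x^3 + 1| < eps.
Factor: x^3 + 1 = (x + 1)(x^2 - x + 1), so |x^3 + 1| = |x + 1|·|x^2 - x + 1|.
Restrict delta ≤ 1. Then |x + 1| < 1 gives |x| < 2, so by the triangle inequality |x^2 - x + 1| ≤ 2^2 + 2 + 1 = 7.
Hence |x^3 + 1| ≤ 7|x + 1|, which is < eps once |x + 1| < eps/7.
Take delta = min(1, eps/7). If 0 < |x + 1| < delta then both bounds hold and |x^3 + 1| ≤ 7|x + 1| < 7·(eps/7) = eps.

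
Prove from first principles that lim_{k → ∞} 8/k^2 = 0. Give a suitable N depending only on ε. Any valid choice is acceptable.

N = (8/ε)^{1/2}

Let ε > 0. For k ≥ 1, |8/k^2 − 0| = 8/k^2.
8/k^2 < ε ⇔ k^2 > 8/ε ⇔ k > (8/ε)^{1/2}.
Take N = (8/ε)^{1/2}. Then k > N implies 8/k^2 < ε.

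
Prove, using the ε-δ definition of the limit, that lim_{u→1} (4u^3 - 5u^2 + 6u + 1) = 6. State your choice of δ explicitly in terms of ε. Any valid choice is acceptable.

δ = min(1, ε/23)

Suppose ε > 0. We want δ > 0 such that 0 < |u − 1| < δ implies |(4u^3 - 5u^2 + 6u + 1) − 6| < ε.
(4u^3 - 5u^2 + 6u + 1) − 6 = 4u^3 - 5u^2 + 6u - 5 = (u − 1)(4u^2 - u + 5).
So |(4u^3 - 5u^2 + 6u + 1) − 6| = |u − 1|·|4u^2 - u + 5|.
Assume first that |u − 1| < 1, so |u| < 2. Then |4u^2 - u + 5| ≤ 4·2^2 + 2 + 5 = 23.
Hence |(4u^3 - 5u^2 + 6u + 1) − 6| ≤ 23|u − 1| < ε provided |u − 1| < ε/23.
Take δ = min(1, ε/23). Then 0 < |u − 1| < δ gives both |u − 1| < 1 and |u − 1| < ε/23, so |(4u^3 - 5u^2 + 6u + 1) − 6| < ε.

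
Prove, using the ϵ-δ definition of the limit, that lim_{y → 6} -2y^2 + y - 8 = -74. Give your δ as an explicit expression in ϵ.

δ = min(2, ϵ/27)

Let ϵ > 0. We want δ > 0 such that 0 < |y − 6| < δ implies |(-2y^2 + y - 8) + 74| < ϵ.
(-2y^2 + y - 8) + 74 = -2y^2 + y + 66 = (y − 6)(-2y - 11).
So |(-2y^2 + y - 8) + 74| = |y − 6|·|-2y - 11|.
Require δ ≤ 2. Then |y − 6| < 2 gives |y| < 8, and by the triangle inequality |-2y - 11| ≤ 2·8 + 11 = 27.
Hence |(-2y^2 + y - 8) + 74| ≤ 27|y − 6| < ϵ provided |y − 6| < ϵ/27.
Choosing δ = min(2, ϵ/27) ensures both conditions, hence |(-2y^2 + y - 8) + 74| < ϵ.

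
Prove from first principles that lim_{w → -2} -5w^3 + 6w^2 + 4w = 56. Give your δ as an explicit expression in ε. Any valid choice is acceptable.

Let ε > 0. We want δ > 0 such that 0 < |w + 2| < δ implies |(-5w^3 + 6w^2 + 4w) − 56| < ε.
(-5w^3 + 6w^2 + 4w) − 56 = -5w^3 + 6w^2 + 4w - 56 = (w + 2)(-5w^2 + 16w - 28).
So |(-5w^3 + 6w^2 + 4w) − 56| = |w + 2|·|-5w^2 + 16w - 28|.
Assume first that |w + 2| < 1, so |w| < 3. Then |-5w^2 + 16w - 28| ≤ 5·3^2 + 16·3 + 28 = 121.
Hence |(-5w^3 + 6w^2 + 4w) − 56| ≤ 121|w + 2| < ε provided |w + 2| < ε/121.
Take δ = min(1, ε/121). Then 0 < |w + 2| < δ gives both |w + 2| < 1 and |w + 2| < ε/121, so |(-5w^3 + 6w^2 + 4w) − 56| < ε.

δ = min(1, ε/121)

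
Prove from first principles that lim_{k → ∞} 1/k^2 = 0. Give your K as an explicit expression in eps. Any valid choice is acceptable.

Let eps > 0. For k ≥ 1, |1/k^2 − 0| = 1/k^2.
1/k^2 < eps ⇔ k^2 > 1/eps ⇔ k > (1/eps)^{1/2}.
Take K = (1/eps)^{1/2}. Then k > K implies 1/k^2 < eps.

K = (1/eps)^{1/2}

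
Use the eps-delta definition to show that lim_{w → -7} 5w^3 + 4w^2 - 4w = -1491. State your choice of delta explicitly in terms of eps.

delta = min(2, eps/897)

Let eps > 0 be given. We want delta > 0 such that 0 < |w + 7| < delta implies |(5w^3 + 4w^2 - 4w) + 1491| < eps.
(5w^3 + 4w^2 - 4w) + 1491 = 5w^3 + 4w^2 - 4w + 1491 = (w + 7)(5w^2 - 31w + 213).
So |(5w^3 + 4w^2 - 4w) + 1491| = |w + 7|·|5w^2 - 31w + 213|.
Require delta ≤ 2. Then |w + 7| < 2 gives |w| < 9, and by the triangle inequality |5w^2 - 31w + 213| ≤ 5·9^2 + 31·9 + 213 = 897.
Hence |(5w^3 + 4w^2 - 4w) + 1491| ≤ 897|w + 7| < eps provided |w + 7| < eps/897.
Choosing delta = min(2, eps/897) ensures both conditions, hence |(5w^3 + 4w^2 - 4w) + 1491| < eps.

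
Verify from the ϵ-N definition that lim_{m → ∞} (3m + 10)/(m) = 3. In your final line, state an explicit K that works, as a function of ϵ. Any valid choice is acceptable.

K = 10/ϵ

Let ϵ > 0. For m ≥ 1, |(3m + 10)/(m) − 3| = |10|/((m)) = 10/((m)).
Since m ≥ m for m ≥ 1, this is ≤ 10/(m) = 10/m.
So |(3m + 10)/(m) − 3| < ϵ whenever m > 10/ϵ.
Take K = 10/ϵ. If m > K then |(3m + 10)/(m) − 3| ≤ 10/m < ϵ.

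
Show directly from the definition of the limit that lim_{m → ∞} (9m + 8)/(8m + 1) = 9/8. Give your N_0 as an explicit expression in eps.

N_0 = (55/64)/eps

Let eps > 0 be given. For m ≥ 1, |(9m + 8)/(8m + 1) − (9/8)| = |55|/(8(8m + 1)) = 55/(8(8m + 1)).
Since 8m + 1 ≥ 8m for m ≥ 1, this is ≤ 55/(8·8m) = (55/64)/m.
So |(9m + 8)/(8m + 1) − (9/8)| < eps whenever m > (55/64)/eps.
Take N_0 = (55/64)/eps. If m > N_0 then |(9m + 8)/(8m + 1) − (9/8)| ≤ (55/64)/m < eps.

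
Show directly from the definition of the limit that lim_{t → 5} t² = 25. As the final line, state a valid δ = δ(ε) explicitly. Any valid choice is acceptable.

δ = min(2, ε/12)

Let ε > 0 be given. We seek δ > 0 with 0 < |t − 5| < δ ⇒ |t² − 25| < ε.
Factor: t² − 25 = (t − 5)(t + 5), so |t² − 25| = |t − 5|·|t + 5|.
Impose δ ≤ 2 so that |t| < 7; then |t + 5| ≤ 12.
Hence |t² − 25| ≤ 12|t − 5|, which is < ε once |t − 5| < ε/12.
Take δ = min(2, ε/12). If 0 < |t − 5| < δ then both bounds hold and |t² − 25| ≤ 12|t − 5| < 12·(ε/12) = ε.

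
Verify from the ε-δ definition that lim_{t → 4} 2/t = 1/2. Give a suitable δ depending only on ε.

Let ε > 0 be given. We seek δ > 0 such that 0 < |t − 4| < δ implies |2/t − (1/2)| < ε.
|2/t − (1/2)| = 2·|4 − t|/(4·|t|) = 2|t − 4|/(4|t|).
Require δ ≤ 2 so that |t| > 4 − 2 = 2, hence 4|t| > 8.
Then |2/t − (1/2)| < 2|t − 4|/8, which is < ε when |t − 4| < 4ε.
Take δ = min(2, 4ε). Then 0 < |t − 4| < δ gives both |t − 4| < 2 and |t − 4| < 4ε, so |2/t − (1/2)| < ε.

δ = min(2, 4ε)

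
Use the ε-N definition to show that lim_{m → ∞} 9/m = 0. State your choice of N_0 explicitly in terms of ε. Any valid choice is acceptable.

N_0 = 9/ε

Let ε > 0. For m ≥ 1, |9/m − 0| = 9/(m) ≤ 9/m.
We need 9/m < ε, i.e. m > 9/ε.
Take N_0 = 9/ε. If m > N_0 then |9/m| ≤ 9/m < ε.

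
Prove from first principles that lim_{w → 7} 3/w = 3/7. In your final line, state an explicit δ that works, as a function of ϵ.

Suppose ϵ > 0. We seek δ > 0 such that 0 < |w − 7| < δ implies |3/w − (3/7)| < ϵ.
|3/w − (3/7)| = 3·|7 − w|/(7·|w|) = 3|w − 7|/(7|w|).
Require δ ≤ 7/2 so that |w| > 7 − 7/2 = 7/2, hence 7|w| > 49/2.
Then |3/w − (3/7)| < 3|w − 7|/(49/2), which is < ϵ when |w − 7| < (49/6)ϵ.
Take δ = min(7/2, (49/6)ϵ). Then 0 < |w − 7| < δ gives both |w − 7| < 7/2 and |w − 7| < (49/6)ϵ, so |3/w − (3/7)| < ϵ.

δ = min(7/2, (49/6)ϵ)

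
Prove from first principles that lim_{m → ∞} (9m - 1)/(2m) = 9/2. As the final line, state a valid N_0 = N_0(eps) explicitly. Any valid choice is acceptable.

Let eps > 0. For m ≥ 1, |(9m - 1)/(2m) − (9/2)| = |-2|/(2(2m)) = 2/(2(2m)).
Since 2m ≥ 2m for m ≥ 1, this is ≤ 2/(2·2m) = (1/2)/m.
So |(9m - 1)/(2m) − (9/2)| < eps whenever m > (1/2)/eps.
Take N_0 = (1/2)/eps. If m > N_0 then |(9m - 1)/(2m) − (9/2)| ≤ (1/2)/m < eps.

N_0 = (1/2)/eps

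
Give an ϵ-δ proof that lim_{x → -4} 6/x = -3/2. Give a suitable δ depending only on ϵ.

Let ϵ > 0. We seek δ > 0 such that 0 < |x + 4| < δ implies |6/x + 3/2| < ϵ.
|6/x + 3/2| = 6·|-4 − x|/(4·|x|) = 6|x + 4|/(4|x|).
Restrict δ ≤ 2. Then |x + 4| < 2 gives |x| > 2, so 4|x| > 8.
Then |6/x + 3/2| < 6|x + 4|/8, which is < ϵ when |x + 4| < (4/3)ϵ.
Take δ = min(2, (4/3)ϵ). Then 0 < |x + 4| < δ gives both |x + 4| < 2 and |x + 4| < (4/3)ϵ, so |6/x + 3/2| < ϵ.

δ = min(2, (4/3)ϵ)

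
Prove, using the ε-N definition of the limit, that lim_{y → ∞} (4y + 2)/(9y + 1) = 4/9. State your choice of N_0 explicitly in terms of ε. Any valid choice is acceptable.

Suppose ε > 0. We seek N_0 > 0 such that y > N_0 implies |(4y + 2)/(9y + 1) − (4/9)| < ε.
(4y + 2)/(9y + 1) − (4/9) = (9(4y + 2) − 4(9y + 1)) / (9(9y + 1)) = 14/(9(9y + 1)).
For y > 0 we have 9y + 1 > 9y, so |(4y + 2)/(9y + 1) − (4/9)| = 14/(9(9y + 1)) < 14/(9·9y) = (14/81)/y.
Thus |(4y + 2)/(9y + 1) − (4/9)| < ε whenever y > (14/81)/ε.
Take N_0 = (14/81)/ε. If y > N_0 then |(4y + 2)/(9y + 1) − (4/9)| < (14/81)/y < ε.

N_0 = (14/81)/ε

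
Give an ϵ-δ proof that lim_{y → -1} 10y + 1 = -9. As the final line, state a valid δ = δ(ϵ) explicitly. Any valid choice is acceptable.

Let ϵ > 0. We need δ > 0 so that 0 < |y + 1| < δ implies |(10y + 1) + 9| < ϵ.
|(10y + 1) + 9| = |10y + 10| = 10|y + 1|.
Thus it suffices that |y + 1| < ϵ/10.
Choosing δ = ϵ/10 gives |(10y + 1) + 9| = 10|y + 1| < ϵ whenever |y + 1| < δ.

δ = ϵ/10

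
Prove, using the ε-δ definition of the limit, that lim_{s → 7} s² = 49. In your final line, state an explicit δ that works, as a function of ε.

δ = min(2, ε/16)

Let ε > 0 be given. We seek δ > 0 with 0 < |s − 7| < δ ⇒ |s² − 49| < ε.
Factor: s² − 49 = (s − 7)(s + 7), so |s² − 49| = |s − 7|·|s + 7|.
Impose δ ≤ 2 so that |s| < 9; then |s + 7| ≤ 16.
Hence |s² − 49| ≤ 16|s − 7|, which is < ε once |s − 7| < ε/16.
Take δ = min(2, ε/16). If 0 < |s − 7| < δ then both bounds hold and |s² − 49| ≤ 16|s − 7| < 16·(ε/16) = ε.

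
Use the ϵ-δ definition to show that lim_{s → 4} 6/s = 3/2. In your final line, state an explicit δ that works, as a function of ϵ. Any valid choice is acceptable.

Let ϵ > 0 be given. We seek δ > 0 such that 0 < |s − 4| < δ implies |6/s − (3/2)| < ϵ.
|6/s − (3/2)| = 6·|4 − s|/(4·|s|) = 6|s − 4|/(4|s|).
Restrict δ ≤ 2. Then |s − 4| < 2 gives |s| > 2, so 4|s| > 8.
Then |6/s − (3/2)| < 6|s − 4|/8, which is < ϵ when |s − 4| < (4/3)ϵ.
Take δ = min(2, (4/3)ϵ). Then 0 < |s − 4| < δ gives both |s − 4| < 2 and |s − 4| < (4/3)ϵ, so |6/s − (3/2)| < ϵ.

δ = min(2, (4/3)ϵ)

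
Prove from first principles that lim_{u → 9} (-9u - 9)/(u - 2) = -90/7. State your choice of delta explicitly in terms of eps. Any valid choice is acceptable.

Let eps > 0. We want delta > 0 with 0 < |u − 9| < delta ⇒ |(-9u - 9)/(u - 2) + 90/7| < eps.
Combining over a common denominator, (-9u - 9)/(u - 2) + 90/7 = [(-9u - 9)·7 − (-90)·(u - 2)] / [7·(u - 2)] = 27(u − 9) / (7(u - 2)).
So |(-9u - 9)/(u - 2) + 90/7| = 27|u − 9| / (7·|u − 2|).
Restrict delta ≤ 7/2. Then |u − 9| < 7/2 gives |u − 2| = |(u − 9) + 7| ≥ 7 − 7/2 = 7/2.
Hence |(-9u - 9)/(u - 2) + 90/7| < 27|u − 9|/(7·(7/2)) = (54/49)|u − 9|, which is < eps once |u − 9| < (49/54)eps.
Take delta = min(7/2, (49/54)eps). Then 0 < |u − 9| < delta forces both bounds, so |(-9u - 9)/(u - 2) + 90/7| < eps.

delta = min(7/2, (49/54)eps)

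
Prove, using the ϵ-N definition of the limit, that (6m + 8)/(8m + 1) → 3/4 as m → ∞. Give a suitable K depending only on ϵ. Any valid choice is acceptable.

Let ϵ > 0. For m ≥ 1, |(6m + 8)/(8m + 1) − (3/4)| = |58|/(8(8m + 1)) = 58/(8(8m + 1)).
Since 8m + 1 ≥ 8m for m ≥ 1, this is ≤ 58/(8·8m) = (29/32)/m.
So |(6m + 8)/(8m + 1) − (3/4)| < ϵ whenever m > (29/32)/ϵ.
Take K = (29/32)/ϵ. If m > K then |(6m + 8)/(8m + 1) − (3/4)| ≤ (29/32)/m < ϵ.

K = (29/32)/ϵ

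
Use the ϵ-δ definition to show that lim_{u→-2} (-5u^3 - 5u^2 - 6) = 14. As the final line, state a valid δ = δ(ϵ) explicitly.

δ = min(1, ϵ/70)

Let ϵ > 0 be given. We want δ > 0 such that 0 < |u + 2| < δ implies |(-5u^3 - 5u^2 - 6) − 14| < ϵ.
(-5u^3 - 5u^2 - 6) − 14 = -5u^3 - 5u^2 - 20 = (u + 2)(-5u^2 + 5u - 10).
So |(-5u^3 - 5u^2 - 6) − 14| = |u + 2|·|-5u^2 + 5u - 10|.
Require δ ≤ 1. Then |u + 2| < 1 gives |u| < 3, and by the triangle inequality |-5u^2 + 5u - 10| ≤ 5·3^2 + 5·3 + 10 = 70.
Hence |(-5u^3 - 5u^2 - 6) − 14| ≤ 70|u + 2| < ϵ provided |u + 2| < ϵ/70.
Take δ = min(1, ϵ/70). Then 0 < |u + 2| < δ gives both |u + 2| < 1 and |u + 2| < ϵ/70, so |(-5u^3 - 5u^2 - 6) − 14| < ϵ.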